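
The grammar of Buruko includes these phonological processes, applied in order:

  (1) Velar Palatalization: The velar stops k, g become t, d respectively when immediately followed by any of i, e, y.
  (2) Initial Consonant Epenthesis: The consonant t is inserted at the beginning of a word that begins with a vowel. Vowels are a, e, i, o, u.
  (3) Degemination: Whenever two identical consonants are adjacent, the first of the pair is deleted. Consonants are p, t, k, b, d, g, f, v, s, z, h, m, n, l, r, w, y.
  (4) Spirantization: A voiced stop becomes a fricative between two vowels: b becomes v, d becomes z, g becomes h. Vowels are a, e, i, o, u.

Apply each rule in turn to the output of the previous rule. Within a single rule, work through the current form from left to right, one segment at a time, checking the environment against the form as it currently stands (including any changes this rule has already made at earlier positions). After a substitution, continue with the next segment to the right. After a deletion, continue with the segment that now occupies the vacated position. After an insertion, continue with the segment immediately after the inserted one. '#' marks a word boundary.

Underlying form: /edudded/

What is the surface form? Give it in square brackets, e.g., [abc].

(1) Velar Palatalization: no change — [edudded]
(2) Initial Consonant Epenthesis: [edudded] → [tedudded]
(3) Degemination: [tedudded] → [teduded]
(4) Spirantization: [teduded] → [tezuzed]

[tezuzed]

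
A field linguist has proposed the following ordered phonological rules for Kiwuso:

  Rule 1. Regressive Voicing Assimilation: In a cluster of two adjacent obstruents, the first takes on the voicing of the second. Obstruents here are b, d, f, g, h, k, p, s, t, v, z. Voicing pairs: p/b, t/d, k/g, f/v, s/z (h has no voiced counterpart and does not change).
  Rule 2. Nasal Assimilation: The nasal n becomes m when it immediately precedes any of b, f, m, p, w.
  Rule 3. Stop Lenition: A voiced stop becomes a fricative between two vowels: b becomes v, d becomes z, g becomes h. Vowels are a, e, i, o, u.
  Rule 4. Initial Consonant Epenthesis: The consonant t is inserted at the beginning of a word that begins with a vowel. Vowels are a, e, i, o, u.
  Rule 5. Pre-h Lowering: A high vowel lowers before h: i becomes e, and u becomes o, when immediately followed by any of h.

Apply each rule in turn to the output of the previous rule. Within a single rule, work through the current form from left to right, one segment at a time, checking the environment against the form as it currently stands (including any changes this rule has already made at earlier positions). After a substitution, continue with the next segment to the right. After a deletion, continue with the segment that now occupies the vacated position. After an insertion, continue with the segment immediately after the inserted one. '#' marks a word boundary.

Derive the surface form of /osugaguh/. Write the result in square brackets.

Rule 1 Regressive Voicing Assimilation: no change — [osugaguh]
Rule 2 Nasal Assimilation: no change — [osugaguh]
Rule 3 Stop Lenition: [osugaguh] → [osuhahuh]
Rule 4 Initial Consonant Epenthesis: [osuhahuh] → [tosuhahuh]
Rule 5 Pre-h Lowering: [tosuhahuh] → [tosohahoh]

[tosohahoh]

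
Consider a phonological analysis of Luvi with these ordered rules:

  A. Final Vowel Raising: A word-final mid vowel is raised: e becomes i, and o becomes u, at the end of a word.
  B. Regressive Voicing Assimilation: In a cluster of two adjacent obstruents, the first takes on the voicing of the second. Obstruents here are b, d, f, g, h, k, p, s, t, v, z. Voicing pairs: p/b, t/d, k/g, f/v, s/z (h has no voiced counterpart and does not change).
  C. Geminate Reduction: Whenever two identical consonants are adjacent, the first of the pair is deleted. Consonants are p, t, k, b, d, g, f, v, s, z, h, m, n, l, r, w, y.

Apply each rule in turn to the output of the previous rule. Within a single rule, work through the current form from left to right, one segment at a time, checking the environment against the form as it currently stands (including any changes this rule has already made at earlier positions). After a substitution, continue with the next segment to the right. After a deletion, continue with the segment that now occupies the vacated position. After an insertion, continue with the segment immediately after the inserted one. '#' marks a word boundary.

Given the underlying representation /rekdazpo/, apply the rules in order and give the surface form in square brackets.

A Final Vowel Raising: [rekdazpo] → [rekdazpu]
B Regressive Voicing Assimilation: [rekdazpu] → [regdaspu]
C Geminate Reduction: no change — [regdaspu]

[regdaspu]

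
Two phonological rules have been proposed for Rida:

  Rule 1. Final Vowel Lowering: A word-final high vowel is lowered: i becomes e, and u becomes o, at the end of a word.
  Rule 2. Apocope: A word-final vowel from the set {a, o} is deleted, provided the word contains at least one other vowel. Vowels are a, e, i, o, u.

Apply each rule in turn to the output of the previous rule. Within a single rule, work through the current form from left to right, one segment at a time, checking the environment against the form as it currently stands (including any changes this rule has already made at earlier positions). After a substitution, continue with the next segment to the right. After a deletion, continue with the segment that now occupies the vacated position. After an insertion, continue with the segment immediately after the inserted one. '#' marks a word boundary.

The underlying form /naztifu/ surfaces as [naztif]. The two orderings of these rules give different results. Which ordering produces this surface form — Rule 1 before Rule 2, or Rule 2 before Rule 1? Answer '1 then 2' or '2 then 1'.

Order 1 then 2:
  1 Final Vowel Lowering: [naztifu] → [naztifo]
  2 Apocope: [naztifo] → [naztif]
  result: [naztif]
Order 2 then 1:
  2 Apocope: no change — [naztifu]
  1 Final Vowel Lowering: [naztifu] → [naztifo]
  result: [naztifo]

1 then 2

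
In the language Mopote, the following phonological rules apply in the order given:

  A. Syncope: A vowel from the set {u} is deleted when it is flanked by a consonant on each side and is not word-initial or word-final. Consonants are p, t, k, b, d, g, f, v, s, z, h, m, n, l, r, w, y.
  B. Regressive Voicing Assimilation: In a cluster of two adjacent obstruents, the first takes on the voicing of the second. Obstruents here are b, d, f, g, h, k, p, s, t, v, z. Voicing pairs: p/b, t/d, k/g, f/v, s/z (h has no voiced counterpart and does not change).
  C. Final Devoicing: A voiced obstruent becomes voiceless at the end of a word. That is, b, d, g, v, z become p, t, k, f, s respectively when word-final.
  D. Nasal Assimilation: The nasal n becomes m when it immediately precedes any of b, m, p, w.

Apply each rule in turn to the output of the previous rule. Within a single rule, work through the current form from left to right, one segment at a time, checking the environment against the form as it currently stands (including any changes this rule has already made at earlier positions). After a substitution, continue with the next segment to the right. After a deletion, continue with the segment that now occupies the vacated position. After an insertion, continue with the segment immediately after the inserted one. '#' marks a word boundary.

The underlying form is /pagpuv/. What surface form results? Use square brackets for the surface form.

A Syncope: [pagpuv] → [pagpv]
B Regressive Voicing Assimilation: [pagpv] → [pakbv]
C Final Devoicing: [pakbv] → [pakbf]
D Nasal Assimilation: no change — [pakbf]

[pakbf]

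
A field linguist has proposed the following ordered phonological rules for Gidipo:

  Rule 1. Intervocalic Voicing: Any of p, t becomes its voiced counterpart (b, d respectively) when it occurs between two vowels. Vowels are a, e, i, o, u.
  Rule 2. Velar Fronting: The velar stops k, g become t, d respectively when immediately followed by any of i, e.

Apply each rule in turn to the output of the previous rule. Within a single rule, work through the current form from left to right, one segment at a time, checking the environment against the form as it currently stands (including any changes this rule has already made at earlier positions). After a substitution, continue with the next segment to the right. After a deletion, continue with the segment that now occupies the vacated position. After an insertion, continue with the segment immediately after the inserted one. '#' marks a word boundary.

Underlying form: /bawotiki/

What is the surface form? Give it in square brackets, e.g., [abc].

[bawoditi]

Rule 1 Intervocalic Voicing: [bawotiki] → [bawodiki]
Rule 2 Velar Fronting: [bawodiki] → [bawoditi]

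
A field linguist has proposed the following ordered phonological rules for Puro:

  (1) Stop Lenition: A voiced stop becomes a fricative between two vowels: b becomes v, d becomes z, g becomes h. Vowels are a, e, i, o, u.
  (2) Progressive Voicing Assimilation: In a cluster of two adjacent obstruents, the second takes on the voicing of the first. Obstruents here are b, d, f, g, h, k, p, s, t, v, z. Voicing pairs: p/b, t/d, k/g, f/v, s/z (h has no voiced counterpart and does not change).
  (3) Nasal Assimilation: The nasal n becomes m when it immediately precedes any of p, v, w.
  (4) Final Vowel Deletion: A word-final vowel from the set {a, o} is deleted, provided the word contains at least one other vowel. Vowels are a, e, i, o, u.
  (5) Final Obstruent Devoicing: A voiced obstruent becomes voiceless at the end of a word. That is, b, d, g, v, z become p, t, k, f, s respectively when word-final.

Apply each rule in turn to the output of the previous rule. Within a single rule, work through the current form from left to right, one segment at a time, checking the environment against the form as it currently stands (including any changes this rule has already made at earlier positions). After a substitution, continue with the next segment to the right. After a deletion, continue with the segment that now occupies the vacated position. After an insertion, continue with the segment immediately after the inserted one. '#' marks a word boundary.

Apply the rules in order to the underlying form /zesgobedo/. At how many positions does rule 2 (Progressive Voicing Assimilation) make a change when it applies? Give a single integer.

(1) Stop Lenition: [zesgobedo] → [zesgovezo]
(2) Progressive Voicing Assimilation: [zesgovezo] → [zeskovezo]
(3) Nasal Assimilation: no change — [zeskovezo]
(4) Final Vowel Deletion: [zeskovezo] → [zeskovez]
(5) Final Obstruent Devoicing: [zeskovez] → [zeskoves]
Rule 2 changed 1 position(s).

1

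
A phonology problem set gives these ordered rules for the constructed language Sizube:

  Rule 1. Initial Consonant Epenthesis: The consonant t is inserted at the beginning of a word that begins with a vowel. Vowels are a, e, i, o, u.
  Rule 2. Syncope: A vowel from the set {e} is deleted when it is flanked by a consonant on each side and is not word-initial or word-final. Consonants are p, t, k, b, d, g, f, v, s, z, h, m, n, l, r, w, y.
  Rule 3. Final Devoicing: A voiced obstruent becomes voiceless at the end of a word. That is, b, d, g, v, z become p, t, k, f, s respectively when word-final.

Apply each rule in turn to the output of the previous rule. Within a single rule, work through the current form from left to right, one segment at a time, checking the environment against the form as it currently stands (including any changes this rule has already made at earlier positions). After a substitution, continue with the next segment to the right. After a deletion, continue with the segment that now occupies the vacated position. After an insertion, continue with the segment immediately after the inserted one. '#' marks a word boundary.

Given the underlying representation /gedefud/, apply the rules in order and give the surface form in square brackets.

Rule 1 Initial Consonant Epenthesis: no change — [gedefud]
Rule 2 Syncope: [gedefud] → [gdfud]
Rule 3 Final Devoicing: [gdfud] → [gdfut]

[gdfut]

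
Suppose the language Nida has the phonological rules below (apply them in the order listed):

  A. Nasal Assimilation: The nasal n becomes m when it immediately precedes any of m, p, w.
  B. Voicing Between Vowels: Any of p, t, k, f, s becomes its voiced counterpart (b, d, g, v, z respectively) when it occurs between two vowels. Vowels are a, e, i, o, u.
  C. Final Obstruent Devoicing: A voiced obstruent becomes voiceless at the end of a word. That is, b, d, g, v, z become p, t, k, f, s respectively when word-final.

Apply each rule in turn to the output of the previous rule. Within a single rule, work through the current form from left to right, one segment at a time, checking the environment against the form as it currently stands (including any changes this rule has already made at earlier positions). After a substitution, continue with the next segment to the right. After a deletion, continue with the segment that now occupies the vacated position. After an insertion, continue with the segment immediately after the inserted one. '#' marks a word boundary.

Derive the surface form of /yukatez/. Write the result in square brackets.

A Nasal Assimilation: no change — [yukatez]
B Voicing Between Vowels: [yukatez] → [yugadez]
C Final Obstruent Devoicing: [yugadez] → [yugades]

[yugades]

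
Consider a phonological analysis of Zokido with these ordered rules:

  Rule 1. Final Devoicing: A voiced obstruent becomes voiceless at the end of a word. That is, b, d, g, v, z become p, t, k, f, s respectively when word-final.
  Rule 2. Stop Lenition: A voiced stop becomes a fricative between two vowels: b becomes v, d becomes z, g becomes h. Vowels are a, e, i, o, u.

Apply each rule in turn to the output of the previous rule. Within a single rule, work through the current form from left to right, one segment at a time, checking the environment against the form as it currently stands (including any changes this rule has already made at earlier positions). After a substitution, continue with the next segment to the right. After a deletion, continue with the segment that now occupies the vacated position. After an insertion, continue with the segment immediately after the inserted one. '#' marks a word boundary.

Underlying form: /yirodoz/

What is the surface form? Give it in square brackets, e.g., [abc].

[yirozos]

Rule 1 Final Devoicing: [yirodoz] → [yirodos]
Rule 2 Stop Lenition: [yirodos] → [yirozos]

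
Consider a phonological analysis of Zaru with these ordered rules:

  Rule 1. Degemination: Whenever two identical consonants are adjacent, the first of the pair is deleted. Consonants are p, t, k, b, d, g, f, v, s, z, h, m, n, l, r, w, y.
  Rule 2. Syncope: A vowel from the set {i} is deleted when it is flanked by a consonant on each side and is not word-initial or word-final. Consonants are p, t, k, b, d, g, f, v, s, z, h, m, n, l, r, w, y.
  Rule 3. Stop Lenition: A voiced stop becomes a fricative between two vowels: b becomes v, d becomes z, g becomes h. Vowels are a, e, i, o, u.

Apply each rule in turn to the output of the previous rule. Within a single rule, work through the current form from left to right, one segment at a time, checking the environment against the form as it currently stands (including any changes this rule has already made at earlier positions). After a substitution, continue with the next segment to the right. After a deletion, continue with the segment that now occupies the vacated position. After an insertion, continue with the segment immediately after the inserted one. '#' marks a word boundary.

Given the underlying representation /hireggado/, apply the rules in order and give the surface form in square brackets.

Rule 1 Degemination: [hireggado] → [hiregado]
Rule 2 Syncope: [hiregado] → [hregado]
Rule 3 Stop Lenition: [hregado] → [hrehazo]

[hrehazo]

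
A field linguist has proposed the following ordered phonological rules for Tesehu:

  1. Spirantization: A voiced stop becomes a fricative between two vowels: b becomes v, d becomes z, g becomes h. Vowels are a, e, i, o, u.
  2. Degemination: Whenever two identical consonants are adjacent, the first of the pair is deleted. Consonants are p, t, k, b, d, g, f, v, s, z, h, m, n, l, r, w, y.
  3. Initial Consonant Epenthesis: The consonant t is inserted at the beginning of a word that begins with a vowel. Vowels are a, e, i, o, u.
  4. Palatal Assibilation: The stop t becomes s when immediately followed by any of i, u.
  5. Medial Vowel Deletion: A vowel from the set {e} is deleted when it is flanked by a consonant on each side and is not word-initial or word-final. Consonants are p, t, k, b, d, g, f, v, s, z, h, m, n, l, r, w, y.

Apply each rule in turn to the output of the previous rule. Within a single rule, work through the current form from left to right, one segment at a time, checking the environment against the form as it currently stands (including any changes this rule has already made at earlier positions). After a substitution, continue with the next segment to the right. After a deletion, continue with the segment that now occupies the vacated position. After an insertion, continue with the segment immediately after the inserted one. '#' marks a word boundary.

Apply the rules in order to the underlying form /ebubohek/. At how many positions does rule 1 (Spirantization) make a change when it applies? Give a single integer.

1 Spirantization: [ebubohek] → [evuvohek]
2 Degemination: no change — [evuvohek]
3 Initial Consonant Epenthesis: [evuvohek] → [tevuvohek]
4 Palatal Assibilation: no change — [tevuvohek]
5 Medial Vowel Deletion: [tevuvohek] → [tvuvohk]
Rule 1 changed 2 position(s).

2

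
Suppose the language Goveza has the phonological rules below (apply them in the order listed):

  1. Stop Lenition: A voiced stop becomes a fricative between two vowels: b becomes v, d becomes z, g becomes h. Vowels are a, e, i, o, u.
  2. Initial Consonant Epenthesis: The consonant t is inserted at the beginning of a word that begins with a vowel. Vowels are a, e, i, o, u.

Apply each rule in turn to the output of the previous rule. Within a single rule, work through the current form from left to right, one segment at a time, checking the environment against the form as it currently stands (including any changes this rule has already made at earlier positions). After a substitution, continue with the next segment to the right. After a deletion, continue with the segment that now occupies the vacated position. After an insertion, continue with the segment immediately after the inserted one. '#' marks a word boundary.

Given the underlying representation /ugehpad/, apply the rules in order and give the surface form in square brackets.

1 Stop Lenition: [ugehpad] → [uhehpad]
2 Initial Consonant Epenthesis: [uhehpad] → [tuhehpad]

[tuhehpad]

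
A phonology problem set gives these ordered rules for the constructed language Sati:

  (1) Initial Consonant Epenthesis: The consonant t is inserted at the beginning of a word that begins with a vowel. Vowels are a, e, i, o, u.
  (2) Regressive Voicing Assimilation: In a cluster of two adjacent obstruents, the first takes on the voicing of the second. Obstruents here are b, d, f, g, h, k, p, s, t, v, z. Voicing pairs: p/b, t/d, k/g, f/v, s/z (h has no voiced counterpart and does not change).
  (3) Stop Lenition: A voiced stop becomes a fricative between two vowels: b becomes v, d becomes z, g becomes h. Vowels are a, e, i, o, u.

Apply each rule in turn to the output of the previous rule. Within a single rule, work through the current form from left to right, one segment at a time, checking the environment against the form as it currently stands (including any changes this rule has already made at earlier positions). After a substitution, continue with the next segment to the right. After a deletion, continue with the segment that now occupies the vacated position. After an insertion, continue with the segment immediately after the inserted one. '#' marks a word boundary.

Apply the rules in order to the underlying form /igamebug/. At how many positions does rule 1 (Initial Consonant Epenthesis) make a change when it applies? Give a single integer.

1

(1) Initial Consonant Epenthesis: [igamebug] → [tigamebug]
(2) Regressive Voicing Assimilation: no change — [tigamebug]
(3) Stop Lenition: [tigamebug] → [tihamevug]
Rule 1 changed 1 position(s).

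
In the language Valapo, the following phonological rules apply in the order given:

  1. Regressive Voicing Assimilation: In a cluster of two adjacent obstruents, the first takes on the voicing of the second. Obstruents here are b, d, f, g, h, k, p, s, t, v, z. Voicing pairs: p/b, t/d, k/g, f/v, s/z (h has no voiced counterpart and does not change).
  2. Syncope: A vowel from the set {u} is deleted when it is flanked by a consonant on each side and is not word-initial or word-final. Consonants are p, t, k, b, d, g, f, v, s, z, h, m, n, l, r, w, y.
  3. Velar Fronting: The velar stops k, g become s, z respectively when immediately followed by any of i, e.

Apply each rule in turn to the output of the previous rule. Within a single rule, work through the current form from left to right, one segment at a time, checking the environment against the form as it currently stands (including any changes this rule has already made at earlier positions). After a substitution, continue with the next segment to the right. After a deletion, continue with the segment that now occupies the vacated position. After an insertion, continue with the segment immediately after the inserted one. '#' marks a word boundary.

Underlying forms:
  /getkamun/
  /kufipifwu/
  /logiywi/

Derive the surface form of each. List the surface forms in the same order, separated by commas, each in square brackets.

[zetkamn], [kfipifwu], [loziywi]

/getkamun/:
  1 Regressive Voicing Assimilation: no change — [getkamun]
  2 Syncope: [getkamun] → [getkamn]
  3 Velar Fronting: [getkamn] → [zetkamn]
/kufipifwu/:
  1 Regressive Voicing Assimilation: no change — [kufipifwu]
  2 Syncope: [kufipifwu] → [kfipifwu]
  3 Velar Fronting: no change — [kfipifwu]
/logiywi/:
  1 Regressive Voicing Assimilation: no change — [logiywi]
  2 Syncope: no change — [logiywi]
  3 Velar Fronting: [logiywi] → [loziywi]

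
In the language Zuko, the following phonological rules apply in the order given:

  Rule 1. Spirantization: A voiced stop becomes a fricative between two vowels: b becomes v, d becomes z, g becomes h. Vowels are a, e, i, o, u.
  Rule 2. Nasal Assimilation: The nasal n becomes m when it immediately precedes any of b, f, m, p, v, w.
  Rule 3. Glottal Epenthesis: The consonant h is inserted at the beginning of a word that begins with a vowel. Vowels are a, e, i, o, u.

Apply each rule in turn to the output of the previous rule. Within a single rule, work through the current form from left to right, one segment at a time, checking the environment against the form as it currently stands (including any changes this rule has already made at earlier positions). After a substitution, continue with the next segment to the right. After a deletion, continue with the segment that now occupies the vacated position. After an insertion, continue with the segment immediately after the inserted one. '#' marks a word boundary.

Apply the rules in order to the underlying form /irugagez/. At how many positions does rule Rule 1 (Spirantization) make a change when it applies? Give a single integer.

Rule 1 Spirantization: [irugagez] → [iruhahez]
Rule 2 Nasal Assimilation: no change — [iruhahez]
Rule 3 Glottal Epenthesis: [iruhahez] → [hiruhahez]
Rule Rule 1 changed 2 position(s).

2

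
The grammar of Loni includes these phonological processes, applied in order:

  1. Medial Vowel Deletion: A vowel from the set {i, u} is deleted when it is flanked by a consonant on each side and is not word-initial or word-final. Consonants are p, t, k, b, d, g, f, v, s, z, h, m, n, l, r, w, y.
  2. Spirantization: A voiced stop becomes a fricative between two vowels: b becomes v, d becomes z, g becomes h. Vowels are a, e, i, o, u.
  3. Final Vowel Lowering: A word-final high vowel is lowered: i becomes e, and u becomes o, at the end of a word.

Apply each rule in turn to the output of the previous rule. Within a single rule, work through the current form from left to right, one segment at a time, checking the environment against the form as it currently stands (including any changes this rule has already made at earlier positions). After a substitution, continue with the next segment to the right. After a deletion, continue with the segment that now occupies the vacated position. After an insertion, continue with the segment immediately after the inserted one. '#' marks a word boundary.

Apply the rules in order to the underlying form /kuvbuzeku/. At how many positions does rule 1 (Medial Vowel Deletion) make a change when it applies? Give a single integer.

2

1 Medial Vowel Deletion: [kuvbuzeku] → [kvbzeku]
2 Spirantization: no change — [kvbzeku]
3 Final Vowel Lowering: [kvbzeku] → [kvbzeko]
Rule 1 changed 2 position(s).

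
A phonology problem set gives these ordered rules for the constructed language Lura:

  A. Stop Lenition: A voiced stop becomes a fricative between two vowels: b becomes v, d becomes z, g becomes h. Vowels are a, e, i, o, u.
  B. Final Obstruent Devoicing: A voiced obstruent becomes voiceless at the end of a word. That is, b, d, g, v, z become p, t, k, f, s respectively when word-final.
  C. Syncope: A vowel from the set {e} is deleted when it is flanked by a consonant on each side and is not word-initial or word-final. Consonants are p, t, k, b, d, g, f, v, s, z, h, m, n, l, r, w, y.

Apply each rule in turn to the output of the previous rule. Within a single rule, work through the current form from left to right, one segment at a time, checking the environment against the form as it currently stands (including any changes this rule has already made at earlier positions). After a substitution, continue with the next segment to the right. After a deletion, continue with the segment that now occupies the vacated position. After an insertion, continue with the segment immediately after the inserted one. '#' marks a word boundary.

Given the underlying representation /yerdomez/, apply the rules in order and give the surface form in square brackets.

[yrdoms]

A Stop Lenition: no change — [yerdomez]
B Final Obstruent Devoicing: [yerdomez] → [yerdomes]
C Syncope: [yerdomes] → [yrdoms]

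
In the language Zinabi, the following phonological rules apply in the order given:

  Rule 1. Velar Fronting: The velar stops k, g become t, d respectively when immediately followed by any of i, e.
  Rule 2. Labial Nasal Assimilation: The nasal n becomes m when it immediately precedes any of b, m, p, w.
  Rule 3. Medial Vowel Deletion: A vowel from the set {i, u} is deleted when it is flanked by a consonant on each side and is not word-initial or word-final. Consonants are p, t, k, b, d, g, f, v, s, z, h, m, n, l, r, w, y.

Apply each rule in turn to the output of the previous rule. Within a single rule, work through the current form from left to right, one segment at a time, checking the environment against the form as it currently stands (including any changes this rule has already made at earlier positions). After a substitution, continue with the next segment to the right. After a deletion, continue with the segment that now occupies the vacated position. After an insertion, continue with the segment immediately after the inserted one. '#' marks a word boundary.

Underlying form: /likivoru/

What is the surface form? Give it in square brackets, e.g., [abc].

Rule 1 Velar Fronting: [likivoru] → [litivoru]
Rule 2 Labial Nasal Assimilation: no change — [litivoru]
Rule 3 Medial Vowel Deletion: [litivoru] → [ltvoru]

[ltvoru]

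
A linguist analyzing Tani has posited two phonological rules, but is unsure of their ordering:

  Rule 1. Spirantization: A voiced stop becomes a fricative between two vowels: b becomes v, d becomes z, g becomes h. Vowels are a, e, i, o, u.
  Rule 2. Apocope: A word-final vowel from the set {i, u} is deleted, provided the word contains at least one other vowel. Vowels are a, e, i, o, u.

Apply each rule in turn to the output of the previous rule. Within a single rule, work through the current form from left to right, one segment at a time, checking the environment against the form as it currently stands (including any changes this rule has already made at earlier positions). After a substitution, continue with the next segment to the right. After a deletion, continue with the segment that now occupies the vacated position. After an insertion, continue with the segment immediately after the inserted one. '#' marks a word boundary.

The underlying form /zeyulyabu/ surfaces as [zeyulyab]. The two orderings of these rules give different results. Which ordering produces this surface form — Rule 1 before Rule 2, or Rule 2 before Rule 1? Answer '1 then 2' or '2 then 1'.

2 then 1

Order 1 then 2:
  1 Spirantization: [zeyulyabu] → [zeyulyavu]
  2 Apocope: [zeyulyavu] → [zeyulyav]
  result: [zeyulyav]
Order 2 then 1:
  2 Apocope: [zeyulyabu] → [zeyulyab]
  1 Spirantization: no change — [zeyulyab]
  result: [zeyulyab]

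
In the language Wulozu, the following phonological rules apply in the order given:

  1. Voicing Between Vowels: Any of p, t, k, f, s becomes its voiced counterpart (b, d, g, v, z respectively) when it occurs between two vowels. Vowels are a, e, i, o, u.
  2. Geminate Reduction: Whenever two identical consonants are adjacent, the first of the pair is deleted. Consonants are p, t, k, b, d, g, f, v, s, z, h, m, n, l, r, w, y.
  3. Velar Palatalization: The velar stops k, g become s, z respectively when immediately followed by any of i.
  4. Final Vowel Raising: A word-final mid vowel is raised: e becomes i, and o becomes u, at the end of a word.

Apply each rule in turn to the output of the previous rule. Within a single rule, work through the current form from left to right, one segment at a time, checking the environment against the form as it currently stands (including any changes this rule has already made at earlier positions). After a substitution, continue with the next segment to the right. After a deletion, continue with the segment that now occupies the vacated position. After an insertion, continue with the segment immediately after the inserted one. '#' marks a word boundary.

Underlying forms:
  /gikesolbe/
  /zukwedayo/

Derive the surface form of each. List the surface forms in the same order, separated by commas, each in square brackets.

[zigezolbi], [zukwedayu]

/gikesolbe/:
  1 Voicing Between Vowels: [gikesolbe] → [gigezolbe]
  2 Geminate Reduction: no change — [gigezolbe]
  3 Velar Palatalization: [gigezolbe] → [zigezolbe]
  4 Final Vowel Raising: [zigezolbe] → [zigezolbi]
/zukwedayo/:
  1 Voicing Between Vowels: no change — [zukwedayo]
  2 Geminate Reduction: no change — [zukwedayo]
  3 Velar Palatalization: no change — [zukwedayo]
  4 Final Vowel Raising: [zukwedayo] → [zukwedayu]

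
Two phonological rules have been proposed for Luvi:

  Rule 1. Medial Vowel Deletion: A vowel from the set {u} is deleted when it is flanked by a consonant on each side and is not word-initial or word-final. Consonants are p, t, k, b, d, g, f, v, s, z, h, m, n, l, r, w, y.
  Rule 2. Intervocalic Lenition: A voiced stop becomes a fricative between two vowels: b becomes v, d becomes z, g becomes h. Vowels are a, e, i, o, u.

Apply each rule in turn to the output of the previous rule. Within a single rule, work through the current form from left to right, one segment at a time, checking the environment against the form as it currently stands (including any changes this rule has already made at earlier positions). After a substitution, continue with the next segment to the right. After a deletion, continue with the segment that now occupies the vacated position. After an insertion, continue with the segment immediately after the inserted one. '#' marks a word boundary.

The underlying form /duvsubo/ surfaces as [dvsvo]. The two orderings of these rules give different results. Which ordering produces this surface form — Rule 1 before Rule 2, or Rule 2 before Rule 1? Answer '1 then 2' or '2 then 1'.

2 then 1

Order 1 then 2:
  1 Medial Vowel Deletion: [duvsubo] → [dvsbo]
  2 Intervocalic Lenition: no change — [dvsbo]
  result: [dvsbo]
Order 2 then 1:
  2 Intervocalic Lenition: [duvsubo] → [duvsuvo]
  1 Medial Vowel Deletion: [duvsuvo] → [dvsvo]
  result: [dvsvo]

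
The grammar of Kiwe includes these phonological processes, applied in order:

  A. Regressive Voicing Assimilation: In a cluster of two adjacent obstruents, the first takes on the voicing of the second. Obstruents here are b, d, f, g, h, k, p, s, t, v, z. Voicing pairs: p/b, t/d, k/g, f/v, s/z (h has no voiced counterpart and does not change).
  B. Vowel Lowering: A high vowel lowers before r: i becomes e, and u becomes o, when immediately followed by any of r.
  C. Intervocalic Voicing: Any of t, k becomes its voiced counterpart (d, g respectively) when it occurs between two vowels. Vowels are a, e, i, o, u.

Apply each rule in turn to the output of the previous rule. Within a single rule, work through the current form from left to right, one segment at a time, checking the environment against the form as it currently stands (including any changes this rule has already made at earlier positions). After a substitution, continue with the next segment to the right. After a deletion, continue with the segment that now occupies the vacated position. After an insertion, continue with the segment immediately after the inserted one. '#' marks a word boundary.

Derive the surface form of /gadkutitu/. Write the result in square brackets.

A Regressive Voicing Assimilation: [gadkutitu] → [gatkutitu]
B Vowel Lowering: no change — [gatkutitu]
C Intervocalic Voicing: [gatkutitu] → [gatkudidu]

[gatkudidu]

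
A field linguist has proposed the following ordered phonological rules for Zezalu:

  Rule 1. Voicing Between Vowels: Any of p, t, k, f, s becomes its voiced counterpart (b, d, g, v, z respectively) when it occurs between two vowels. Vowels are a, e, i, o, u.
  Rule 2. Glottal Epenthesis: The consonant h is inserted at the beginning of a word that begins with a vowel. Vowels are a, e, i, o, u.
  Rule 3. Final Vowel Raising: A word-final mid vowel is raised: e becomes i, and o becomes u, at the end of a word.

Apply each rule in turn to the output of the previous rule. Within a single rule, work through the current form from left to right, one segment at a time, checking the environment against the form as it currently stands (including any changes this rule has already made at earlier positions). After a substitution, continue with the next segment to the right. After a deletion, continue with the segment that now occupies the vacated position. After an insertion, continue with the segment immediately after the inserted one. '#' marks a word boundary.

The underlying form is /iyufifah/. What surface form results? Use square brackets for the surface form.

[hiyuvivah]

Rule 1 Voicing Between Vowels: [iyufifah] → [iyuvivah]
Rule 2 Glottal Epenthesis: [iyuvivah] → [hiyuvivah]
Rule 3 Final Vowel Raising: no change — [hiyuvivah]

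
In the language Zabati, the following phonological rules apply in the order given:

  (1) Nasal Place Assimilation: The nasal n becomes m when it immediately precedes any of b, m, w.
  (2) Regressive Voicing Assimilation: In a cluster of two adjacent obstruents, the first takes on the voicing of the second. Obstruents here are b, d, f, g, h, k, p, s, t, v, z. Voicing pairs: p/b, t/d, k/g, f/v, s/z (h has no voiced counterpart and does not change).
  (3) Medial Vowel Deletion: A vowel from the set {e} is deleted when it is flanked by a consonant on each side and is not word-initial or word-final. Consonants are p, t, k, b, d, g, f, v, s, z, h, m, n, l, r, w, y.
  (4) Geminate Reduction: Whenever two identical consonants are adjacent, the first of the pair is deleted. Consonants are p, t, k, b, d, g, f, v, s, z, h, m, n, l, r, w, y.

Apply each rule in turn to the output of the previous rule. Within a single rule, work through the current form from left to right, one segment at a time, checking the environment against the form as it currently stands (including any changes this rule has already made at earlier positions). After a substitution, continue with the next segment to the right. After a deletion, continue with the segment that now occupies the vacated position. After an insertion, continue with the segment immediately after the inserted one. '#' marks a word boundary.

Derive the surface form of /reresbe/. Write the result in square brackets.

(1) Nasal Place Assimilation: no change — [reresbe]
(2) Regressive Voicing Assimilation: [reresbe] → [rerezbe]
(3) Medial Vowel Deletion: [rerezbe] → [rrzbe]
(4) Geminate Reduction: [rrzbe] → [rzbe]

[rzbe]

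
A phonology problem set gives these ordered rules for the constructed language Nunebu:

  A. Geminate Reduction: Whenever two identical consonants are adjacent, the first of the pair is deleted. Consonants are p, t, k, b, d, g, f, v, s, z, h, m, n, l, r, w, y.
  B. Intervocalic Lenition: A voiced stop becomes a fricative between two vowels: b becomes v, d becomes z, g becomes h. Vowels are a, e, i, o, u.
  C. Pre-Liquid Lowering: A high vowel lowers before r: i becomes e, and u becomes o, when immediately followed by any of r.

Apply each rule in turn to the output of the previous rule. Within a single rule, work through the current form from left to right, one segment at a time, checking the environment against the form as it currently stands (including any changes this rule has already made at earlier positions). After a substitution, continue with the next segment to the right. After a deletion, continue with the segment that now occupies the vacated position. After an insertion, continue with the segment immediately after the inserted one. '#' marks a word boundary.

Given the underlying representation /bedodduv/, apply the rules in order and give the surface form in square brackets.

A Geminate Reduction: [bedodduv] → [bedoduv]
B Intervocalic Lenition: [bedoduv] → [bezozuv]
C Pre-Liquid Lowering: no change — [bezozuv]

[bezozuv]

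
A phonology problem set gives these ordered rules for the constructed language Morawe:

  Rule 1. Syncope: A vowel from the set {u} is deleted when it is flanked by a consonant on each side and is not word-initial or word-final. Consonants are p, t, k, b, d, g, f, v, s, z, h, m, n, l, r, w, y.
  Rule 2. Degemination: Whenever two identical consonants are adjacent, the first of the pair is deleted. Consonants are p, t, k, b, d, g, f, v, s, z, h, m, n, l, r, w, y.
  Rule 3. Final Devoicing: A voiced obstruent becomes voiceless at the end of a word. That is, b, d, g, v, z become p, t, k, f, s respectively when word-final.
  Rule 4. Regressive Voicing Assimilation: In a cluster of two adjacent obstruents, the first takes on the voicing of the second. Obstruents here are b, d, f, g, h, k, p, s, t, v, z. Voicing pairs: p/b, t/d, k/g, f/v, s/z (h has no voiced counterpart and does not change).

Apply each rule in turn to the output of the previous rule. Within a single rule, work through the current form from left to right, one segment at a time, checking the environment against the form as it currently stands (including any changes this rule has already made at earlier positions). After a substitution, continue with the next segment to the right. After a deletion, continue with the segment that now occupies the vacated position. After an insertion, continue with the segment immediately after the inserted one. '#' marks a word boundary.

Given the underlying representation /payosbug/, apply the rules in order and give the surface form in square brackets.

Rule 1 Syncope: [payosbug] → [payosbg]
Rule 2 Degemination: no change — [payosbg]
Rule 3 Final Devoicing: [payosbg] → [payosbk]
Rule 4 Regressive Voicing Assimilation: [payosbk] → [payozpk]

[payozpk]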